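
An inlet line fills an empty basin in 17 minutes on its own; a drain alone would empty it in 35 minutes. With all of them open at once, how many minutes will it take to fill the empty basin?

Net rate = 1/17 − 1/35 = (35 − 17)/595 = 18/595 per minute.
Filling time = 1 ÷ (18/595) = 595/18 minutes.

595/18 minutes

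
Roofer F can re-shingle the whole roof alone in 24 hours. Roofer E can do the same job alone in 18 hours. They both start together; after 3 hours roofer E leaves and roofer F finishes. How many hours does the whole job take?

20 hours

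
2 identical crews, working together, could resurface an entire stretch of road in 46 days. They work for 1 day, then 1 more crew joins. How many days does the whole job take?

One crew does 1/92 of the job per day.
After 1 day with 2 crews, 1/46 is done (45/46 left).
With 3 crews the rate is 3/92, so the rest takes 45/46 ÷ 3/92 = 30 days.
Total = 1 + 30 = 31 days.

31 days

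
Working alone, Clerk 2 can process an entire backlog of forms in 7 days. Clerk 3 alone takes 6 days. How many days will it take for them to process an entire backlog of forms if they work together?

42/13 days

With two workers the combined time is the product over the sum: 7·6/(7+6) = 42/13 days.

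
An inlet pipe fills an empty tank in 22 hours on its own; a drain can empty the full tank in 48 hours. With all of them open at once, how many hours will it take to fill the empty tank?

528/13 hours

Net rate = 1/22 − 1/48 = (24 − 11)/528 = 13/528 per hour.
Filling time = 1 ÷ (13/528) = 528/13 hours.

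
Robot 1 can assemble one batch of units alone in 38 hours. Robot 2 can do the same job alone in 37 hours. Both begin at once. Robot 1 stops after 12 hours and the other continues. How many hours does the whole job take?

481/19 hours

In the first 12 hours the combined rate is 75/1406, so 450/703 of the job is done, leaving 253/703.
After Robot 1 leaves the rate is 1/37 per hour; the remaining 253/703 takes 253/19 hours.
Total = 12 + 253/19 = 481/19 hours.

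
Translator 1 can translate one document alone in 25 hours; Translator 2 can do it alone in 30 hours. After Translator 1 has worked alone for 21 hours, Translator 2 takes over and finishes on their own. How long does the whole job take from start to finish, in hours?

129/5 hours

In 21 hours Translator 1 does 21/25 of the job, leaving 4/25.
Translator 2 works at 1/30 per hour, so finishing takes 4/25 ÷ 1/30 = 24/5 hours.
Total time = 21 + 24/5 = 129/5 hours.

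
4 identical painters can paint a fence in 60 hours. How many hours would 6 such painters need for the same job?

Total work is 4·60 = 240 painter-hours.
With 6 painters: 240/6 = 40 hours.

40 hours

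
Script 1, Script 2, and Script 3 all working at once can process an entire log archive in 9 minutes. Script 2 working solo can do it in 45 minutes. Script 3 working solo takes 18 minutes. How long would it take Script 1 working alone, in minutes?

30 minutes

Combined rate is 1/9 per minute.
Known contribution: 1/45 + 1/18 = (2 + 5)/90 = 7/90 per minute.
So Script 1's rate is 1/9 − 7/90 = 1/30, meaning 30 minutes alone.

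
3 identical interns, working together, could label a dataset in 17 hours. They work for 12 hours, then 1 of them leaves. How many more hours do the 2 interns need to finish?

15/2 hours

One intern does 1/51 of the job per hour.
After 12 hours with 3 interns, 12/17 is done (5/17 left).
With 2 interns the rate is 2/51, so the rest takes 5/17 ÷ 2/51 = 15/2 hours.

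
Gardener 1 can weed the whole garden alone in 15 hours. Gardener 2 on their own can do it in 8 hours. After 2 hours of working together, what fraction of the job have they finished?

23/60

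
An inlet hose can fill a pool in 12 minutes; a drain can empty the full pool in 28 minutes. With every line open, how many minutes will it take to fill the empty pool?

21 minutes

Net rate = 1/12 − 1/28 = (7 − 3)/84 = 4/84 = 1/21 per minute.
Filling time = 1 ÷ (1/21) = 21 minutes.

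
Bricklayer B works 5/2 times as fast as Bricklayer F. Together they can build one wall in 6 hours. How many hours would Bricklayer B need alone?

42/5 hours

Let Bricklayer F's rate be r; then Bricklayer B's rate is (5/2)r, so together (5/2 + 1)r = (7/2)r = 1/6.
Thus r = 1/21 per hour.
Bricklayer F alone: 21 hours; Bricklayer B alone: 42/5 hours.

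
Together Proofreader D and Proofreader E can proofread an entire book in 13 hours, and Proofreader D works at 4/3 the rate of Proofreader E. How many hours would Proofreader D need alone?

91/4 hours

Let Proofreader E's rate be r; then Proofreader D's rate is (4/3)r, so together (4/3 + 1)r = (7/3)r = 1/13.
Thus r = 3/91 per hour.
Proofreader E alone: 91/3 hours; Proofreader D alone: 91/4 hours.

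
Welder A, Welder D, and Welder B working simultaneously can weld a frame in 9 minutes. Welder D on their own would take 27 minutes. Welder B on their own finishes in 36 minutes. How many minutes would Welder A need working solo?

108/5 minutes

Combined rate is 1/9 per minute.
Known contribution: 1/27 + 1/36 = (4 + 3)/108 = 7/108 per minute.
So Welder A's rate is 1/9 − 7/108 = 5/108, meaning 108/5 minutes alone.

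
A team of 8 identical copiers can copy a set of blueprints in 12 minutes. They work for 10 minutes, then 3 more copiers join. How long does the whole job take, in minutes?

One copier does 1/96 of the job per minute.
After 10 minutes with 8 copiers, 5/6 is done (1/6 left).
With 11 copiers the rate is 11/96, so the rest takes 1/6 ÷ 11/96 = 16/11 minutes.
Total = 10 + 16/11 = 126/11 minutes.

126/11 minutes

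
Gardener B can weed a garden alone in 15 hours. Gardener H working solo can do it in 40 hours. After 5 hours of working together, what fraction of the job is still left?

Combined rate: 1/15 + 1/40 = (8 + 3)/120 = 11/120 per hour.
In 5 hours they complete 5·11/120 = 11/24 of the job.
So 13/24 remains.

13/24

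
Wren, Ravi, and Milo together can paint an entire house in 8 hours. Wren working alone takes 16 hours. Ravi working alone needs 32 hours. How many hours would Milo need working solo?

Combined rate is 1/8 per hour.
Known contribution: 1/16 + 1/32 = (2 + 1)/32 = 3/32 per hour.
So Milo's rate is 1/8 − 3/32 = 1/32, meaning 32 hours alone.

32 hours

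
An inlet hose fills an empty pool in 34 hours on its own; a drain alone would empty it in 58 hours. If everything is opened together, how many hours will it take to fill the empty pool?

Net rate = 1/34 − 1/58 = (29 − 17)/986 = 12/986 = 6/493 per hour.
Filling time = 1 ÷ (6/493) = 493/6 hours.

493/6 hours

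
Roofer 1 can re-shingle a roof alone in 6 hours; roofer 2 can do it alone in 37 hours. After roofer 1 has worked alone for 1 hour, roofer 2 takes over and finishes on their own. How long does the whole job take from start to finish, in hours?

In 1 hour roofer 1 does 1/6 of the job, leaving 5/6.
Roofer 2 works at 1/37 per hour, so finishing takes 5/6 ÷ 1/37 = 185/6 hours.
Total time = 1 + 185/6 = 191/6 hours.

191/6 hours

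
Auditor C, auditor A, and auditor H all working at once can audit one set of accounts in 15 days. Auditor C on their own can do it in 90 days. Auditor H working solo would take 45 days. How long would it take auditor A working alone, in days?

30 days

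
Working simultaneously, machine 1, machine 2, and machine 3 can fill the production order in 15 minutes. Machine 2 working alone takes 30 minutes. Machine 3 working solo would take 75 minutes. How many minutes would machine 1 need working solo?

Combined rate is 1/15 per minute.
Known contribution: 1/30 + 1/75 = (5 + 2)/150 = 7/150 per minute.
So machine 1's rate is 1/15 − 7/150 = 1/50, meaning 50 minutes alone.

50 minutes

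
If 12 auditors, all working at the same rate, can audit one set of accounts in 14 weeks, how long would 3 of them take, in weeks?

Total work is 12·14 = 168 auditor-weeks.
With 3 auditors: 168/3 = 56 weeks.

56 weeks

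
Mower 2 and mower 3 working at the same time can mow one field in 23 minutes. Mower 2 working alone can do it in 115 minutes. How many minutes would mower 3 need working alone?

Combined rate is 1/23 per minute.
Known contribution: 1/115 per minute.
So mower 3's rate is 1/23 − 1/115 = 4/115, meaning 115/4 minutes alone.

115/4 minutes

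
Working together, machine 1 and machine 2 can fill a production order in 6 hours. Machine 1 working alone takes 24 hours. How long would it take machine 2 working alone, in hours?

8 hours

Combined rate is 1/6 per hour.
Known contribution: 1/24 per hour.
So machine 2's rate is 1/6 − 1/24 = 1/8, meaning 8 hours alone.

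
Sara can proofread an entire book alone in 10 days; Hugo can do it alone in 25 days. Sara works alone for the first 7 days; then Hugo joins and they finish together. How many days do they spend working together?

15/7 days

In 7 days Sara does 7/10 of the job, leaving 3/10.
Sara and Hugo together work at 7/50 per day, so finishing takes 3/10 ÷ 7/50 = 15/7 days.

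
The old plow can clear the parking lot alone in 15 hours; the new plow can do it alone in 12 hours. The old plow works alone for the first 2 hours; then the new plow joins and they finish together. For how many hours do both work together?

52/9 hours

In 2 hours the old plow does 2/15 of the job, leaving 13/15.
The old plow and the new plow together work at 3/20 per hour, so finishing takes 13/15 ÷ 3/20 = 52/9 hours.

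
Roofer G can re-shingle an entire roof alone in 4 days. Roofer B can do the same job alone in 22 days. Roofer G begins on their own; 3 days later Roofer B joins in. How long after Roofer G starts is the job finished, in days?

50/13 days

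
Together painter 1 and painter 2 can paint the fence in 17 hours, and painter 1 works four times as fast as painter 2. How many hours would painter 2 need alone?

85 hours

Let painter 2's rate be r; then painter 1's rate is 4r, so together (4 + 1)r = 5r = 1/17.
Thus r = 1/85 per hour.
Painter 2 alone: 85 hours; painter 1 alone: 85/4 hours.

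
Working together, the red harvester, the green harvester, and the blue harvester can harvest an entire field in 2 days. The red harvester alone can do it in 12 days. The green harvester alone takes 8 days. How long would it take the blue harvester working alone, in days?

Combined rate is 1/2 per day.
Known contribution: 1/12 + 1/8 = (2 + 3)/24 = 5/24 per day.
So the blue harvester's rate is 1/2 − 5/24 = 7/24, meaning 24/7 days alone.

24/7 days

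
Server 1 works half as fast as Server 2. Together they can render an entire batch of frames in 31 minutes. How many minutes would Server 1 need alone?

93 minutes

Let Server 2's rate be r; then Server 1's rate is (1/2)r, so together (1/2 + 1)r = (3/2)r = 1/31.
Thus r = 2/93 per minute.
Server 2 alone: 93/2 minutes; Server 1 alone: 93 minutes.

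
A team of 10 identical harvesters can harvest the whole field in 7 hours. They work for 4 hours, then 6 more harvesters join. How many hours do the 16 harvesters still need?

15/8 hours

One harvester does 1/70 of the job per hour.
After 4 hours with 10 harvesters, 4/7 is done (3/7 left).
With 16 harvesters the rate is 16/70 = 8/35, so the rest takes 3/7 ÷ 8/35 = 15/8 hours.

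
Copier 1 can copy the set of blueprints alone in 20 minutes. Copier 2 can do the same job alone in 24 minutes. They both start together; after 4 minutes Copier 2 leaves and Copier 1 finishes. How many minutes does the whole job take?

In the first 4 minutes the combined rate is 11/120, so 11/30 of the job is done, leaving 19/30.
After Copier 2 leaves the rate is 1/20 per minute; the remaining 19/30 takes 38/3 minutes.
Total = 4 + 38/3 = 50/3 minutes.

50/3 minutes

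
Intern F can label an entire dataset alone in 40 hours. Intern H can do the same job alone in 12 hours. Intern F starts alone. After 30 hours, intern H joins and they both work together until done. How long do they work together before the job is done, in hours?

30/13 hours

In the first 30 hours intern F alone does 30/40 = 3/4 of the job, leaving 1/4.
Once everyone is working, combined rate: 1/40 + 1/12 = (3 + 10)/120 = 13/120 per hour.
Remaining 1/4 at 13/120 per hour takes 30/13 hours.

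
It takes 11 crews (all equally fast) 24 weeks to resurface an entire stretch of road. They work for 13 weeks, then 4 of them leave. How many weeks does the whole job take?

One crew does 1/264 of the job per week.
After 13 weeks with 11 crews, 13/24 is done (11/24 left).
With 7 crews the rate is 7/264, so the rest takes 11/24 ÷ 7/264 = 121/7 weeks.
Total = 13 + 121/7 = 212/7 weeks.

212/7 weeks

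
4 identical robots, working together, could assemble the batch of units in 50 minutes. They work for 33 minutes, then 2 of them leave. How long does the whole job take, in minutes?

67 minutes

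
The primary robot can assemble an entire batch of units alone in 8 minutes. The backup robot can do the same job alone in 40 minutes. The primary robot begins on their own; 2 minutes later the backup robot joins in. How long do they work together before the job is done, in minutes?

In the first 2 minutes the primary robot alone does 2/8 = 1/4 of the job, leaving 3/4.
Once everyone is working, combined rate: 1/8 + 1/40 = (5 + 1)/40 = 6/40 = 3/20 per minute.
Remaining 3/4 at 3/20 per minute takes 5 minutes.

5 minutes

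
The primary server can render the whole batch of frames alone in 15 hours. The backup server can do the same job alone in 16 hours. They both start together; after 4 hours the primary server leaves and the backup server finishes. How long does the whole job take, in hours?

In the first 4 hours the combined rate is 31/240, so 31/60 of the job is done, leaving 29/60.
After the primary server leaves the rate is 1/16 per hour; the remaining 29/60 takes 116/15 hours.
Total = 4 + 116/15 = 176/15 hours.

176/15 hours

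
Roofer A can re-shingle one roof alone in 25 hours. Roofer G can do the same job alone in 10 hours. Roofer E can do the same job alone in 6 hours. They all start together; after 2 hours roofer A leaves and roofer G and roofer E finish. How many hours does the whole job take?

69/20 hours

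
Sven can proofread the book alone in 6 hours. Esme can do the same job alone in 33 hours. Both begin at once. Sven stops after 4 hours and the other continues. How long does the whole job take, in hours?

11 hours

In the first 4 hours the combined rate is 13/66, so 26/33 of the job is done, leaving 7/33.
After Sven leaves the rate is 1/33 per hour; the remaining 7/33 takes 7 hours.
Total = 4 + 7 = 11 hours.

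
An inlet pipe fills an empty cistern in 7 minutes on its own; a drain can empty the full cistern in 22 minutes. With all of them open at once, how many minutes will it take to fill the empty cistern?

Net rate = 1/7 − 1/22 = (22 − 7)/154 = 15/154 per minute.
Filling time = 1 ÷ (15/154) = 154/15 minutes.

154/15 minutes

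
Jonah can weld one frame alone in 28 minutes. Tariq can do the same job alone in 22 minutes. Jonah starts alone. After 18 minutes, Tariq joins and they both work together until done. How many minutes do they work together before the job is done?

In the first 18 minutes Jonah alone does 18/28 = 9/14 of the job, leaving 5/14.
Once everyone is working, combined rate: 1/28 + 1/22 = (11 + 14)/308 = 25/308 per minute.
Remaining 5/14 at 25/308 per minute takes 22/5 minutes.

22/5 minutes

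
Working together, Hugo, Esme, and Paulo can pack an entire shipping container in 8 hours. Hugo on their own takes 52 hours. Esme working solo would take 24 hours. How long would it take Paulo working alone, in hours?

Combined rate is 1/8 per hour.
Known contribution: 1/52 + 1/24 = (6 + 13)/312 = 19/312 per hour.
So Paulo's rate is 1/8 − 19/312 = 5/78, meaning 78/5 hours alone.

78/5 hours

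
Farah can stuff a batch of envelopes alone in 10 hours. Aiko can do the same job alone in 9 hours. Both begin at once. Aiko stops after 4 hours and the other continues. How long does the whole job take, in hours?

In the first 4 hours the combined rate is 19/90, so 38/45 of the job is done, leaving 7/45.
After Aiko leaves the rate is 1/10 per hour; the remaining 7/45 takes 14/9 hours.
Total = 4 + 14/9 = 50/9 hours.

50/9 hours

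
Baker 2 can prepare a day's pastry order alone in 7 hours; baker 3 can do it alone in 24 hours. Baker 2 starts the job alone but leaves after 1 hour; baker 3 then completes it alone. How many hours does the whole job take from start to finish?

In 1 hour baker 2 does 1/7 of the job, leaving 6/7.
Baker 3 works at 1/24 per hour, so finishing takes 6/7 ÷ 1/24 = 144/7 hours.
Total time = 1 + 144/7 = 151/7 hours.

151/7 hours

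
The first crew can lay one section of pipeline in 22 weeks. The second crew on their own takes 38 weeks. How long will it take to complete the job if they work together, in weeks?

209/15 weeks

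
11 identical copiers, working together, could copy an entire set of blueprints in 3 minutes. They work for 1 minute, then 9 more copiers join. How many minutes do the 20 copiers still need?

11/10 minutes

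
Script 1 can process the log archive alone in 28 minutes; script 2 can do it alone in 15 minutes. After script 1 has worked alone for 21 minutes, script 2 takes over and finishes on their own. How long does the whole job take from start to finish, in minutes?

99/4 minutes

In 21 minutes script 1 does 21/28 = 3/4 of the job, leaving 1/4.
Script 2 works at 1/15 per minute, so finishing takes 1/4 ÷ 1/15 = 15/4 minutes.
Total time = 21 + 15/4 = 99/4 minutes.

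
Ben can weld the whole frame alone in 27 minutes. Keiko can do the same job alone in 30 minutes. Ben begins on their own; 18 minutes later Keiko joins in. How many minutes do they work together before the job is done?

90/19 minutes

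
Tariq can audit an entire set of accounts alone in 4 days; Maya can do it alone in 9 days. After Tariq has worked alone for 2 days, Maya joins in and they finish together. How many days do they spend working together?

18/13 days

In 2 days Tariq does 2/4 = 1/2 of the job, leaving 1/2.
Tariq and Maya together work at 13/36 per day, so finishing takes 1/2 ÷ 13/36 = 18/13 days.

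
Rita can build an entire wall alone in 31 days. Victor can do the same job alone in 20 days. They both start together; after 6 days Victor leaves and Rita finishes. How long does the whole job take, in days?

217/10 days

In the first 6 days the combined rate is 51/620, so 153/310 of the job is done, leaving 157/310.
After Victor leaves the rate is 1/31 per day; the remaining 157/310 takes 157/10 days.
Total = 6 + 157/10 = 217/10 days.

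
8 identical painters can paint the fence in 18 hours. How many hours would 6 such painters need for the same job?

24 hours

Total work is 8·18 = 144 painter-hours.
With 6 painters: 144/6 = 24 hours.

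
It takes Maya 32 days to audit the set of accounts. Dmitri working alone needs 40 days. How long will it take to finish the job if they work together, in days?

160/9 days

Combined rate: 1/32 + 1/40 = (5 + 4)/160 = 9/160 per day.
Time = 1 ÷ (9/160) = 160/9 days.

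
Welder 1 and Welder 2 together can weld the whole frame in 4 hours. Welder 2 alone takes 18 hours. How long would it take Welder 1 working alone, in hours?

36/7 hours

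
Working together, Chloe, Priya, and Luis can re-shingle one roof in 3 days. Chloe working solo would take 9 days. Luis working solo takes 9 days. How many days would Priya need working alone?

Combined rate is 1/3 per day.
Known contribution: 1/9 + 1/9 = (1 + 1)/9 = 2/9 per day.
So Priya's rate is 1/3 − 2/9 = 1/9, meaning 9 days alone.

9 days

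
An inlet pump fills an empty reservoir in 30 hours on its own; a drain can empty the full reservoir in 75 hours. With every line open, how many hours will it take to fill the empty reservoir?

Net rate = 1/30 − 1/75 = (5 − 2)/150 = 3/150 = 1/50 per hour.
Filling time = 1 ÷ (1/50) = 50 hours.

50 hours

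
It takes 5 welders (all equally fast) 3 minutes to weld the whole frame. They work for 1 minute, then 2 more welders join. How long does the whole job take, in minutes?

17/7 minutes

One welder does 1/15 of the job per minute.
After 1 minute with 5 welders, 1/3 is done (2/3 left).
With 7 welders the rate is 7/15, so the rest takes 2/3 ÷ 7/15 = 10/7 minutes.
Total = 1 + 10/7 = 17/7 minutes.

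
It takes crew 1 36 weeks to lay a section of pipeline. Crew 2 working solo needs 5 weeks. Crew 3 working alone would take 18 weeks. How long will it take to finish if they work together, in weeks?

60/17 weeks

Combined rate: 1/36 + 1/5 + 1/18 = (5 + 36 + 10)/180 = 51/180 = 17/60 per week.
Time = 1 ÷ (17/60) = 60/17 weeks.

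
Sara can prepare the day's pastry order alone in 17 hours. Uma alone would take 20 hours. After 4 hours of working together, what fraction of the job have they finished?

Combined rate: 1/17 + 1/20 = (20 + 17)/340 = 37/340 per hour.
In 4 hours they complete 4·37/340 = 37/85 of the job.

37/85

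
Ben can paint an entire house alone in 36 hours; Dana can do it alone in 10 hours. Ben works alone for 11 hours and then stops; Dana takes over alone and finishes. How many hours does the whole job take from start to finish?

323/18 hours

In 11 hours Ben does 11/36 of the job, leaving 25/36.
Dana works at 1/10 per hour, so finishing takes 25/36 ÷ 1/10 = 125/18 hours.
Total time = 11 + 125/18 = 323/18 hours.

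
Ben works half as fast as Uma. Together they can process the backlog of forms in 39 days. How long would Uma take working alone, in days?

117/2 days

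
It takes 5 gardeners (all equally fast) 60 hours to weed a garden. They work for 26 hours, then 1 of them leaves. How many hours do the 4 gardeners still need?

One gardener does 1/300 of the job per hour.
After 26 hours with 5 gardeners, 13/30 is done (17/30 left).
With 4 gardeners the rate is 4/300 = 1/75, so the rest takes 17/30 ÷ 1/75 = 85/2 hours.

85/2 hours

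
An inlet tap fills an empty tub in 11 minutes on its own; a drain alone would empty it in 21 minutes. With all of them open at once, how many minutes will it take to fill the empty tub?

Net rate = 1/11 − 1/21 = (21 − 11)/231 = 10/231 per minute.
Filling time = 1 ÷ (10/231) = 231/10 minutes.

231/10 minutes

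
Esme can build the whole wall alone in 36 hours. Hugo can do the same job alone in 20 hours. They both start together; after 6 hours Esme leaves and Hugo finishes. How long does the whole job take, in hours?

In the first 6 hours the combined rate is 7/90, so 7/15 of the job is done, leaving 8/15.
After Esme leaves the rate is 1/20 per hour; the remaining 8/15 takes 32/3 hours.
Total = 6 + 32/3 = 50/3 hours.

50/3 hours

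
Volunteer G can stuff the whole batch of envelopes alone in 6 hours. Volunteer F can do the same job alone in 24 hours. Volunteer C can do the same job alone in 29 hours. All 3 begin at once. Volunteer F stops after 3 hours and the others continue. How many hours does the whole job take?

87/20 hours

In the first 3 hours the combined rate is 169/696, so 169/232 of the job is done, leaving 63/232.
After volunteer F leaves the rate is 35/174 per hour; the remaining 63/232 takes 27/20 hours.
Total = 3 + 27/20 = 87/20 hours.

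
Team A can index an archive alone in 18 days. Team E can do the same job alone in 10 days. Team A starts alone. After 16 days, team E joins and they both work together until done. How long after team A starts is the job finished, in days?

117/7 days

In the first 16 days team A alone does 16/18 = 8/9 of the job, leaving 1/9.
Once everyone is working, combined rate: 1/18 + 1/10 = (5 + 9)/90 = 14/90 = 7/45 per day.
Remaining 1/9 at 7/45 per day takes 5/7 days.
Total from the start = 16 + 5/7 = 117/7 days.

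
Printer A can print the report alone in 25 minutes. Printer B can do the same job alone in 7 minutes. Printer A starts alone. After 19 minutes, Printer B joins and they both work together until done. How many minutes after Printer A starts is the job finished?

325/16 minutes

In the first 19 minutes Printer A alone does 19/25 of the job, leaving 6/25.
Once everyone is working, combined rate: 1/25 + 1/7 = (7 + 25)/175 = 32/175 per minute.
Remaining 6/25 at 32/175 per minute takes 21/16 minutes.
Total from the start = 19 + 21/16 = 325/16 minutes.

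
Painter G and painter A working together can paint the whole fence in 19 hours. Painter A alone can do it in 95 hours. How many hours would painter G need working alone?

95/4 hours

Combined rate is 1/19 per hour.
Known contribution: 1/95 per hour.
So painter G's rate is 1/19 − 1/95 = 4/95, meaning 95/4 hours alone.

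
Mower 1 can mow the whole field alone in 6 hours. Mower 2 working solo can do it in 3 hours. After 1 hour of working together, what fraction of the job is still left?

Combined rate: 1/6 + 1/3 = (1 + 2)/6 = 3/6 = 1/2 per hour.
In 1 hour they complete 1·1/2 = 1/2 of the job.
So 1/2 remains.

1/2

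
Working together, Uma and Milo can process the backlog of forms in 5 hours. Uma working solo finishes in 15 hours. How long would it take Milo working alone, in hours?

Combined rate is 1/5 per hour.
Known contribution: 1/15 per hour.
So Milo's rate is 1/5 − 1/15 = 2/15, meaning 15/2 hours alone.

15/2 hours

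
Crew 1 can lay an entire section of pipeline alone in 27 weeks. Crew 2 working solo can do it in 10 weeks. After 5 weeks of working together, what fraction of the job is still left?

Combined rate: 1/27 + 1/10 = (10 + 27)/270 = 37/270 per week.
In 5 weeks they complete 5·37/270 = 37/54 of the job.
So 17/54 remains.

17/54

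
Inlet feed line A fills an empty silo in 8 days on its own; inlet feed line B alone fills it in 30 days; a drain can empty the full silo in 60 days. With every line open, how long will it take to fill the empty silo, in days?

120/17 days

Net rate = 1/8 + 1/30 − 1/60 = (15 + 4 − 2)/120 = 17/120 per day.
Filling time = 1 ÷ (17/120) = 120/17 days.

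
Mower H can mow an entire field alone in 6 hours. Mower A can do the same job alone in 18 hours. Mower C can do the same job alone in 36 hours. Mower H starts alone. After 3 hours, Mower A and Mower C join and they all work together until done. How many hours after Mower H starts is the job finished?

5 hours

In the first 3 hours Mower H alone does 3/6 = 1/2 of the job, leaving 1/2.
Once everyone is working, combined rate: 1/6 + 1/18 + 1/36 = (6 + 2 + 1)/36 = 9/36 = 1/4 per hour.
Remaining 1/2 at 1/4 per hour takes 2 hours.
Total from the start = 3 + 2 = 5 hours.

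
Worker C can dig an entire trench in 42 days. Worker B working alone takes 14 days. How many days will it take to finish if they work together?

21/2 days

Combined rate: 1/42 + 1/14 = (1 + 3)/42 = 4/42 = 2/21 per day.
Time = 1 ÷ (2/21) = 21/2 days.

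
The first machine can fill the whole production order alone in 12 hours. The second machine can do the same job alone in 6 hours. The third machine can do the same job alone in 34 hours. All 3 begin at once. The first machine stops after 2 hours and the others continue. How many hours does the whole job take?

In the first 2 hours the combined rate is 19/68, so 19/34 of the job is done, leaving 15/34.
After the first machine leaves the rate is 10/51 per hour; the remaining 15/34 takes 9/4 hours.
Total = 2 + 9/4 = 17/4 hours.

17/4 hours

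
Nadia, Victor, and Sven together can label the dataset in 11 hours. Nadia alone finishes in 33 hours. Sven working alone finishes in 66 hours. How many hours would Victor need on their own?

Combined rate is 1/11 per hour.
Known contribution: 1/33 + 1/66 = (2 + 1)/66 = 3/66 = 1/22 per hour.
So Victor's rate is 1/11 − 1/22 = 1/22, meaning 22 hours alone.

22 hours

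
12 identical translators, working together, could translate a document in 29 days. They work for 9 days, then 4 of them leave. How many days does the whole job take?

39 days

One translator does 1/348 of the job per day.
After 9 days with 12 translators, 9/29 is done (20/29 left).
With 8 translators the rate is 8/348 = 2/87, so the rest takes 20/29 ÷ 2/87 = 30 days.
Total = 9 + 30 = 39 days.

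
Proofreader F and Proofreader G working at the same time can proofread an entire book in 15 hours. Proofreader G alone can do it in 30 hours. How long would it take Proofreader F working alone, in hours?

Combined rate is 1/15 per hour.
Known contribution: 1/30 per hour.
So Proofreader F's rate is 1/15 − 1/30 = 1/30, meaning 30 hours alone.

30 hours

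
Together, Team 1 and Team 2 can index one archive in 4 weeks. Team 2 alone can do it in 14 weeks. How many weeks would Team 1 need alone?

28/5 weeks

Combined rate is 1/4 per week.
Known contribution: 1/14 per week.
So Team 1's rate is 1/4 − 1/14 = 5/28, meaning 28/5 weeks alone.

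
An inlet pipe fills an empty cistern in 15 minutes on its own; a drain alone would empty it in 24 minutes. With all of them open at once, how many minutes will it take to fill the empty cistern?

40 minutes

Net rate = 1/15 − 1/24 = (8 − 5)/120 = 3/120 = 1/40 per minute.
Filling time = 1 ÷ (1/40) = 40 minutes.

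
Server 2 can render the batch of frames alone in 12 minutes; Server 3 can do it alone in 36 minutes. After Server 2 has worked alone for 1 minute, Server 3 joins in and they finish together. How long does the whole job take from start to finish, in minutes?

37/4 minutes

In 1 minute Server 2 does 1/12 of the job, leaving 11/12.
Server 2 and Server 3 together work at 1/9 per minute, so finishing takes 11/12 ÷ 1/9 = 33/4 minutes.
Total time = 1 + 33/4 = 37/4 minutes.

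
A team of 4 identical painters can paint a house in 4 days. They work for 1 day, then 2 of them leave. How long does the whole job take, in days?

7 days

One painter does 1/16 of the job per day.
After 1 day with 4 painters, 1/4 is done (3/4 left).
With 2 painters the rate is 2/16 = 1/8, so the rest takes 3/4 ÷ 1/8 = 6 days.
Total = 1 + 6 = 7 days.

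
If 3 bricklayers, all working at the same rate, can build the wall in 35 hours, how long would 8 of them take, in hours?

105/8 hours

Total work is 3·35 = 105 bricklayer-hours.
With 8 bricklayers: 105/8 hours.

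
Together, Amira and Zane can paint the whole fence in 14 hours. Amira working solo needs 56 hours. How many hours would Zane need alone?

Combined rate is 1/14 per hour.
Known contribution: 1/56 per hour.
So Zane's rate is 1/14 − 1/56 = 3/56, meaning 56/3 hours alone.

56/3 hours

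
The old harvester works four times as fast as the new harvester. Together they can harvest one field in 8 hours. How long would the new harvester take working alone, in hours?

40 hours

Let the new harvester's rate be r; then the old harvester's rate is 4r, so together (4 + 1)r = 5r = 1/8.
Thus r = 1/40 per hour.
The new harvester alone: 40 hours; the old harvester alone: 10 hours.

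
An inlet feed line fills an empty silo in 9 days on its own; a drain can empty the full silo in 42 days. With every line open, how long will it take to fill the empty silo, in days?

126/11 days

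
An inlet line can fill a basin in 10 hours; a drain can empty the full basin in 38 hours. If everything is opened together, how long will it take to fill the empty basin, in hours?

95/7 hours

Net rate = 1/10 − 1/38 = (19 − 5)/190 = 14/190 = 7/95 per hour.
Filling time = 1 ÷ (7/95) = 95/7 hours.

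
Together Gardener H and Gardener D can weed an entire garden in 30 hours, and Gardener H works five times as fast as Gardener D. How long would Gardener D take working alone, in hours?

Let Gardener D's rate be r; then Gardener H's rate is 5r, so together (5 + 1)r = 6r = 1/30.
Thus r = 1/180 per hour.
Gardener D alone: 180 hours; Gardener H alone: 36 hours.

180 hours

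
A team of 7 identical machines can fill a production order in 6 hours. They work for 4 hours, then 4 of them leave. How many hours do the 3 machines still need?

14/3 hours

One machine does 1/42 of the job per hour.
After 4 hours with 7 machines, 2/3 is done (1/3 left).
With 3 machines the rate is 3/42 = 1/14, so the rest takes 1/3 ÷ 1/14 = 14/3 hours.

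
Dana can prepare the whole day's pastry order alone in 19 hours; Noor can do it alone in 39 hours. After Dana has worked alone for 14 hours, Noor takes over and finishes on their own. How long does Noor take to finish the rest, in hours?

In 14 hours Dana does 14/19 of the job, leaving 5/19.
Noor works at 1/39 per hour, so finishing takes 5/19 ÷ 1/39 = 195/19 hours.

195/19 hours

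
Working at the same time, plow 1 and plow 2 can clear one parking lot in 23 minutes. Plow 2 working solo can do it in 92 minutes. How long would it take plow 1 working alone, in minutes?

92/3 minutes

Combined rate is 1/23 per minute.
Known contribution: 1/92 per minute.
So plow 1's rate is 1/23 − 1/92 = 3/92, meaning 92/3 minutes alone.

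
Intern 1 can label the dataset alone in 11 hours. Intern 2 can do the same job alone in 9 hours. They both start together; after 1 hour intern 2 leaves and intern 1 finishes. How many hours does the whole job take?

In the first 1 hour the combined rate is 20/99, so 20/99 of the job is done, leaving 79/99.
After intern 2 leaves the rate is 1/11 per hour; the remaining 79/99 takes 79/9 hours.
Total = 1 + 79/9 = 88/9 hours.

88/9 hours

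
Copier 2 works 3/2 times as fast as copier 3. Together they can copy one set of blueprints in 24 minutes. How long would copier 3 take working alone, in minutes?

60 minutes

Let copier 3's rate be r; then copier 2's rate is (3/2)r, so together (3/2 + 1)r = (5/2)r = 1/24.
Thus r = 1/60 per minute.
Copier 3 alone: 60 minutes; copier 2 alone: 40 minutes.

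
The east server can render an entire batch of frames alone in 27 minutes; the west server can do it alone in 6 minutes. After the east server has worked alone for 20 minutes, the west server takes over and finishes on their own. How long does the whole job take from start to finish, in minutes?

In 20 minutes the east server does 20/27 of the job, leaving 7/27.
The west server works at 1/6 per minute, so finishing takes 7/27 ÷ 1/6 = 14/9 minutes.
Total time = 20 + 14/9 = 194/9 minutes.

194/9 minutes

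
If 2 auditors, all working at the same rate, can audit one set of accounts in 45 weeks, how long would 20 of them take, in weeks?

9/2 weeks

Total work is 2·45 = 90 auditor-weeks.
With 20 auditors: 90/20 = 9/2 weeks.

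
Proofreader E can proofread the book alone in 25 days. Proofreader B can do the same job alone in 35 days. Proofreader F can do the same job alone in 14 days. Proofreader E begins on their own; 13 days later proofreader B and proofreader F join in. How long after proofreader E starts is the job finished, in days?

In the first 13 days proofreader E alone does 13/25 of the job, leaving 12/25.
Once everyone is working, combined rate: 1/25 + 1/35 + 1/14 = (14 + 10 + 25)/350 = 49/350 = 7/50 per day.
Remaining 12/25 at 7/50 per day takes 24/7 days.
Total from the start = 13 + 24/7 = 115/7 days.

115/7 days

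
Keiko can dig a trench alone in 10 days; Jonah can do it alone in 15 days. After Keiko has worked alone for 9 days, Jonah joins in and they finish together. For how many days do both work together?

3/5 days

In 9 days Keiko does 9/10 of the job, leaving 1/10.
Keiko and Jonah together work at 1/6 per day, so finishing takes 1/10 ÷ 1/6 = 3/5 days.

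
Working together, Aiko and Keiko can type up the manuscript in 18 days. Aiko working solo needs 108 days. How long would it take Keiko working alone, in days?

108/5 days

Combined rate is 1/18 per day.
Known contribution: 1/108 per day.
So Keiko's rate is 1/18 − 1/108 = 5/108, meaning 108/5 days alone.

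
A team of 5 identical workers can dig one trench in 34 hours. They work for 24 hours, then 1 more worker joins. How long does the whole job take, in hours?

One worker does 1/170 of the job per hour.
After 24 hours with 5 workers, 12/17 is done (5/17 left).
With 6 workers the rate is 6/170 = 3/85, so the rest takes 5/17 ÷ 3/85 = 25/3 hours.
Total = 24 + 25/3 = 97/3 hours.

97/3 hours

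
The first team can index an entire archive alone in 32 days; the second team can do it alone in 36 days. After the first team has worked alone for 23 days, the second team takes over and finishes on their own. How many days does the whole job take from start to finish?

In 23 days the first team does 23/32 of the job, leaving 9/32.
The second team works at 1/36 per day, so finishing takes 9/32 ÷ 1/36 = 81/8 days.
Total time = 23 + 81/8 = 265/8 days.

265/8 days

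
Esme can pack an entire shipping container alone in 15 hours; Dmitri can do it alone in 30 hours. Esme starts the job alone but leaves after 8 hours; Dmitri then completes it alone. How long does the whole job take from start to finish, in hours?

In 8 hours Esme does 8/15 of the job, leaving 7/15.
Dmitri works at 1/30 per hour, so finishing takes 7/15 ÷ 1/30 = 14 hours.
Total time = 8 + 14 = 22 hours.

22 hours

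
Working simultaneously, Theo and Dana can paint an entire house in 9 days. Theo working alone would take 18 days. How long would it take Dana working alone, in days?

Combined rate is 1/9 per day.
Known contribution: 1/18 per day.
So Dana's rate is 1/9 − 1/18 = 1/18, meaning 18 days alone.

18 days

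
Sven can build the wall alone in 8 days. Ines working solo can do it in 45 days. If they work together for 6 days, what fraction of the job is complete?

53/60

Combined rate: 1/8 + 1/45 = (45 + 8)/360 = 53/360 per day.
In 6 days they complete 6·53/360 = 53/60 of the job.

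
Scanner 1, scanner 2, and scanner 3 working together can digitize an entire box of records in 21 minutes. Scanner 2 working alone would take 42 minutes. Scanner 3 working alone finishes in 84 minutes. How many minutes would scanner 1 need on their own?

84 minutes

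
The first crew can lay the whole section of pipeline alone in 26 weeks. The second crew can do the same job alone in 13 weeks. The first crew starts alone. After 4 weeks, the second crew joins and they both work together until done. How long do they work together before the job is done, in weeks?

22/3 weeks

In the first 4 weeks the first crew alone does 4/26 = 2/13 of the job, leaving 11/13.
Once everyone is working, combined rate: 1/26 + 1/13 = (1 + 2)/26 = 3/26 per week.
Remaining 11/13 at 3/26 per week takes 22/3 weeks.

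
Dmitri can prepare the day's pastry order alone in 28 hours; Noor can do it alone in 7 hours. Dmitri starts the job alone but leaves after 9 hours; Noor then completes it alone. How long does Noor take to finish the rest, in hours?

In 9 hours Dmitri does 9/28 of the job, leaving 19/28.
Noor works at 1/7 per hour, so finishing takes 19/28 ÷ 1/7 = 19/4 hours.

19/4 hours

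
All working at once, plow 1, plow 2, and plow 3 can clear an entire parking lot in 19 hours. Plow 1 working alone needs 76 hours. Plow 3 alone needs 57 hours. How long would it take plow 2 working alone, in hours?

Combined rate is 1/19 per hour.
Known contribution: 1/76 + 1/57 = (3 + 4)/228 = 7/228 per hour.
So plow 2's rate is 1/19 − 7/228 = 5/228, meaning 228/5 hours alone.

228/5 hours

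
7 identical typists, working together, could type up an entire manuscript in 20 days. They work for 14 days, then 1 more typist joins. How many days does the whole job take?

77/4 days

One typist does 1/140 of the job per day.
After 14 days with 7 typists, 7/10 is done (3/10 left).
With 8 typists the rate is 8/140 = 2/35, so the rest takes 3/10 ÷ 2/35 = 21/4 days.
Total = 14 + 21/4 = 77/4 days.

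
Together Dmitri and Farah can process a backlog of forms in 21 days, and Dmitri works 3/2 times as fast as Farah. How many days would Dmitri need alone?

35 days

Let Farah's rate be r; then Dmitri's rate is (3/2)r, so together (3/2 + 1)r = (5/2)r = 1/21.
Thus r = 2/105 per day.
Farah alone: 105/2 days; Dmitri alone: 35 days.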